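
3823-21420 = -17597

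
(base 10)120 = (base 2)1111000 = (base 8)170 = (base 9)143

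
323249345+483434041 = 806683386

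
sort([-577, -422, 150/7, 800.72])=[-577, -422, 150/7, 800.72]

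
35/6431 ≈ 0.00544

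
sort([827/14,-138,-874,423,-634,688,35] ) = [-874,-634,-138,35,827/14,423,688] 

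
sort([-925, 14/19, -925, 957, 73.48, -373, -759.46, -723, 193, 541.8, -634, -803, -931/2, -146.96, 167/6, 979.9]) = [-925, -925, -803, -759.46, -723, -634, -931/2, -373, -146.96, 14/19, 167/6, 73.48, 193, 541.8, 957, 979.9]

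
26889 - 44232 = -17343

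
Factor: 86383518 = 2^1*3^1*13^1*29^1*38189^1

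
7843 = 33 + 7810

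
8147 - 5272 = 2875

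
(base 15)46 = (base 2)1000010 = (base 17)3f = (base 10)66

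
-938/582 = -469/291 ≈ -1.61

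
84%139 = 84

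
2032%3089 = 2032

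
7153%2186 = 595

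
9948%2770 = 1638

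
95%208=95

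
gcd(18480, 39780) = 60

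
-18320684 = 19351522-37672206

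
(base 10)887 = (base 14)475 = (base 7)2405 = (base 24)1cn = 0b1101110111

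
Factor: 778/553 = 2^1 * 7^ (-1) * 79^ (-1) * 389^1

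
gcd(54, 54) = 54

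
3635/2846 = 1 + 789/2846≈1.28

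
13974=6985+6989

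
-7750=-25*310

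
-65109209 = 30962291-96071500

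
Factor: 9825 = 3^1*5^2*131^1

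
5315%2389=537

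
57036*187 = 10665732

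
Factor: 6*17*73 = 2^1*3^1*17^1*73^1 = 7446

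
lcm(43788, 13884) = 569244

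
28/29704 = 7/7426 ≈ 0.000943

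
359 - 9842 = -9483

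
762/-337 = -2 - 88/337 ≈ -2.26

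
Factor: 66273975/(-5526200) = -1*2^(-3)*3^2*27631^(-1)*294551^1 = -2650959/221048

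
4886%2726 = 2160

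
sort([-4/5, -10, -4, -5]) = [-10, -5, -4, -4/5]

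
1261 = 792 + 469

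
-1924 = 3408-5332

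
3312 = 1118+2194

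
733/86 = 8 + 45/86 ≈ 8.52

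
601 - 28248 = -27647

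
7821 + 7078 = 14899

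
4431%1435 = 126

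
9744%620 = 444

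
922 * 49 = 45178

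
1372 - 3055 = -1683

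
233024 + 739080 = 972104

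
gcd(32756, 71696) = 4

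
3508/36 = 877/9≈97.44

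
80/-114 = -40/57 ≈ -0.702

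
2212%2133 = 79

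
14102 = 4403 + 9699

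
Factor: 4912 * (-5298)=-1 * 2^5 * 3^1 * 307^1 * 883^1=-26023776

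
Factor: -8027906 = -1 * 2^1 * 4013953^1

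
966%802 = 164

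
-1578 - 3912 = -5490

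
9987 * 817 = 8159379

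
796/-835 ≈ -0.953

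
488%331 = 157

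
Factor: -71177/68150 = -1 * 2^(-1) * 5^(-2) * 29^(-1) * 47^(-1) * 109^1 * 653^1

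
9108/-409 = -22 - 110/409 ≈ -22.27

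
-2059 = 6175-8234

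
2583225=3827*675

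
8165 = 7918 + 247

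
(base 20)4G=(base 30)36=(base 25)3L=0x60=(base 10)96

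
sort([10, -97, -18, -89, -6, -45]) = [-97, -89, -45, -18, -6, 10]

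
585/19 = 30 + 15/19 ≈ 30.79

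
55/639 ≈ 0.0861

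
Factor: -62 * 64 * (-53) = 2^7 * 31^1 * 53^1 = 210304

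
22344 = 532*42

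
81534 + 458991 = 540525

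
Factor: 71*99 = 3^2*11^1*71^1 = 7029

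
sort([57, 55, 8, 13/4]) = [13/4, 8, 55, 57]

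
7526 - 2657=4869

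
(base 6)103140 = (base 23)g0k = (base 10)8484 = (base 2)10000100100100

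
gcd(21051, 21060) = 9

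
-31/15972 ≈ -0.00194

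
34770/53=656 + 2/53≈656.04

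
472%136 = 64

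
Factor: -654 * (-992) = 2^6 * 3^1 * 31^1 * 109^1 = 648768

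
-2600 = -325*8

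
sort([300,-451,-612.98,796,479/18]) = [-612.98,-451,479/18,300,796]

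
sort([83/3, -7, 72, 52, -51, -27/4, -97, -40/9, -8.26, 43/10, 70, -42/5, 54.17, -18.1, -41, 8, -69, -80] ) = [-97, -80, -69, -51, -41, -18.1, -42/5, -8.26, -7, -27/4, -40/9, 43/10, 8, 83/3, 52, 54.17, 70, 72] 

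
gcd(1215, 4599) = 9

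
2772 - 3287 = -515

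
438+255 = 693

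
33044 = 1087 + 31957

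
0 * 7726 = 0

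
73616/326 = 36808/163 ≈ 225.82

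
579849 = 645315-65466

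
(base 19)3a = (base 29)29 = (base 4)1003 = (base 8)103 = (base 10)67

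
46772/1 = 46772 = 46772.00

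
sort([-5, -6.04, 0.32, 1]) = [-6.04, -5, 0.32, 1]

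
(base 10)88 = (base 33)2m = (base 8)130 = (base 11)80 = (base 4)1120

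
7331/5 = 1466+1/5 = 1466.20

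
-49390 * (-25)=1234750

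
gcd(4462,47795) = 1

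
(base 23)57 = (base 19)68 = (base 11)101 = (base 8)172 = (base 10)122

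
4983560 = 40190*124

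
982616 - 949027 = 33589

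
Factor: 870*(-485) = -1*2^1*3^1*5^2*29^1*97^1 = -421950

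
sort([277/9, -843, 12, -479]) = [-843, -479, 12, 277/9]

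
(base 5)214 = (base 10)59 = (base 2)111011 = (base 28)23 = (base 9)65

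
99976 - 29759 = 70217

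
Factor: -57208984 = -1*2^3*7^1*631^1*1619^1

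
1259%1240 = 19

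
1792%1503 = 289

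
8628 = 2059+6569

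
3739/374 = 9 + 373/374 ≈ 10.00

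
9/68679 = 1/7631 ≈ 0.000131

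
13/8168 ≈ 0.00159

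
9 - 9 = 0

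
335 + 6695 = 7030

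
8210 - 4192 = 4018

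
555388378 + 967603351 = 1522991729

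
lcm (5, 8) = 40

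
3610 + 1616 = 5226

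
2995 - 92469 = -89474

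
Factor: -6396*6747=-1*2^2*3^2*13^2*41^1*173^1=-43153812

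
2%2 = 0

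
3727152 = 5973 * 624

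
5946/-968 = -2973/484 ≈ -6.14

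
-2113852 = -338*6254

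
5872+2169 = 8041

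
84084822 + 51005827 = 135090649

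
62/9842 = 31/4921 ≈ 0.00630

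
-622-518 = -1140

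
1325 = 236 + 1089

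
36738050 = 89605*410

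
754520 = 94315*8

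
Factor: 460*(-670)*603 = -1*2^3*3^2*5^2*23^1*67^2 = -185844600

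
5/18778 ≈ 0.000266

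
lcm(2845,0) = 0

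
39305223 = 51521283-12216060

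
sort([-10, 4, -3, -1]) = [-10, -3, -1, 4]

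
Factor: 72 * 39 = 2^3 * 3^3 * 13^1 = 2808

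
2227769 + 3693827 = 5921596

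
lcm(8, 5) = 40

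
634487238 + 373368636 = 1007855874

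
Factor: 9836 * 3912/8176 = 2^1 * 3^1 * 7^(-1) * 73^(-1) * 163^1 * 2459^1 = 2404902/511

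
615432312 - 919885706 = -304453394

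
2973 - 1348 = 1625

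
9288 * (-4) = -37152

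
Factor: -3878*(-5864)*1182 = 2^5*3^1*7^1*197^1*277^1*733^1 = 26879379744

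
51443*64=3292352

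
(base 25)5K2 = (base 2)111000101011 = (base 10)3627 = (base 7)13401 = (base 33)3AU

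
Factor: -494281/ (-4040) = 2^ (-3)*5^ (-1)*101^ (-1)*494281^1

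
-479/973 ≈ -0.492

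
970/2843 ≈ 0.341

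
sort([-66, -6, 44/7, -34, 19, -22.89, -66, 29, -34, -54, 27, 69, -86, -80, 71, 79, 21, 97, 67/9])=[-86, -80, -66, -66, -54, -34, -34, -22.89, -6, 44/7, 67/9, 19, 21, 27, 29, 69, 71, 79, 97]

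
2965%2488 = 477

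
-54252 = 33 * (-1644)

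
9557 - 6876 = 2681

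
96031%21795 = 8851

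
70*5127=358890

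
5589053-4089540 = 1499513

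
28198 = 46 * 613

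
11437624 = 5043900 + 6393724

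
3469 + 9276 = 12745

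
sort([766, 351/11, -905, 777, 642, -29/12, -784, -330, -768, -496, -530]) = [-905, -784, -768, -530, -496, -330, -29/12, 351/11, 642, 766, 777]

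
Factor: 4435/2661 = 3^(-1) * 5^1 = 5/3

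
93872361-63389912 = 30482449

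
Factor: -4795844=-1 * 2^2 * 1087^1 * 1103^1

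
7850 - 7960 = -110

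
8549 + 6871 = 15420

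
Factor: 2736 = 2^4*3^2*19^1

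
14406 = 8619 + 5787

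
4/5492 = 1/1373 ≈ 0.000728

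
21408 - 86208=-64800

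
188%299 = 188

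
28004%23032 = 4972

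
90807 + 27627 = 118434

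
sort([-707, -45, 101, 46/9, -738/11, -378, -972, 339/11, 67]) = [-972, -707, -378, -738/11, -45, 46/9, 339/11, 67, 101]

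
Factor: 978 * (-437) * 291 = -1 * 2^1 * 3^2 * 19^1 * 23^1 * 97^1 * 163^1 = -124369326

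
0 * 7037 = 0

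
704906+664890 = 1369796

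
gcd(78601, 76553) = 1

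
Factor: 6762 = 2^1 * 3^1 * 7^2 * 23^1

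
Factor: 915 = 3^1 * 5^1 * 61^1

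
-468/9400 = -117/2350 ≈ -0.0498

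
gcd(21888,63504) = 144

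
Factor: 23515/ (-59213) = -1 * 5^1 * 7^ (-1) * 11^ (-1) * 769^ (-1) * 4703^1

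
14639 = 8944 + 5695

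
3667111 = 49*74839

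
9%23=9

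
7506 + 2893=10399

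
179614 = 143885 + 35729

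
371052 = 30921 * 12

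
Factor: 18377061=3^1*41^1*53^1*2819^1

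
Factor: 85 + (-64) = 3^1*7^1 = 21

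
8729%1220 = 189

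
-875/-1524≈0.574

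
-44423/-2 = 22211 + 1/2 = 22211.50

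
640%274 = 92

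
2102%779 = 544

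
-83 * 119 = -9877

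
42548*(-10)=-425480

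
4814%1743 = 1328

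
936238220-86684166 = 849554054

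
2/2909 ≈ 0.000688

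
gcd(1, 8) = 1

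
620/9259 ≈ 0.0670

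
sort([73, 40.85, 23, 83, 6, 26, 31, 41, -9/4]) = [-9/4, 6, 23, 26, 31, 40.85, 41, 73, 83]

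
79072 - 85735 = -6663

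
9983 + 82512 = 92495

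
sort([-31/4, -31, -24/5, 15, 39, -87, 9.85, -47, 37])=[-87, -47, -31, -31/4, -24/5, 9.85, 15, 37, 39]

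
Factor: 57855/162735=7^1 * 29^1 * 571^(-1)=203/571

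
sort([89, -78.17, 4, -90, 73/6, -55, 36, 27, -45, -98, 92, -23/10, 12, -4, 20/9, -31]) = [-98, -90, -78.17, -55, -45, -31, -4, -23/10, 20/9, 4, 12, 73/6, 27, 36, 89, 92]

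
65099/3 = 21699 + 2/3≈21699.67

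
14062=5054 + 9008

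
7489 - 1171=6318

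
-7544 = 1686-9230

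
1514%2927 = 1514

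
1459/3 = 486 + 1/3≈486.33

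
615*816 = 501840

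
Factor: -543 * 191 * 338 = -1 * 2^1 * 3^1 * 13^2 * 181^1 * 191^1 = -35054994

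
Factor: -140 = -1 * 2^2 * 5^1 * 7^1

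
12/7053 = 4/2351 ≈ 0.00170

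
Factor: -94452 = -1 * 2^2 * 3^1 * 17^1 * 463^1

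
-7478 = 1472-8950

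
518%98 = 28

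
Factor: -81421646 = -1 * 2^1 * 149^1 * 199^1 * 1373^1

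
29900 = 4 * 7475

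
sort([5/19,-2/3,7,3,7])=[-2/3,5/19,3,7,7]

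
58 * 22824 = 1323792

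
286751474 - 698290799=-411539325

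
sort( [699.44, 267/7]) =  [267/7, 699.44]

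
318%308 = 10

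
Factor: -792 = -1*2^3*3^2*11^1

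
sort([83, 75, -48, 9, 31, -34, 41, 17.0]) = [-48, -34, 9, 17.0, 31, 41, 75, 83]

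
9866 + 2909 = 12775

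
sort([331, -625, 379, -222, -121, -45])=[-625, -222, -121, -45, 331, 379]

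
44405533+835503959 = 879909492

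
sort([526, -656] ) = [-656, 526] 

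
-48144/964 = -49 - 227/241 ≈ -49.94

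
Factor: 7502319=3^2 * 11^1 * 75781^1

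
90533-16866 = 73667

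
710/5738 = 355/2869 ≈ 0.124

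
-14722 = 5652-20374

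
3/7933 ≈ 0.000378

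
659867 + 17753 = 677620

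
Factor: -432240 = -1*2^4*3^1*5^1*1801^1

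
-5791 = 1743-7534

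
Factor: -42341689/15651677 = -1*13^1*23^2*29^(-1)*47^1*131^1*539713^(-1)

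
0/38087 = 0 = 0.00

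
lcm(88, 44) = 88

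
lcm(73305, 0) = 0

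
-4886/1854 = -2-589/927 ≈ -2.64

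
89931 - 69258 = 20673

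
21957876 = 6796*3231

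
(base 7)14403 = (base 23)7bg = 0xf84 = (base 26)5mk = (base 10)3972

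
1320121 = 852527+467594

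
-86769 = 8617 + -95386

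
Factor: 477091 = 477091^1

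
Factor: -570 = -1 * 2^1 * 3^1 * 5^1 * 19^1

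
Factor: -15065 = -1*5^1*23^1*131^1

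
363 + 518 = 881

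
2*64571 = 129142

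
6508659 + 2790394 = 9299053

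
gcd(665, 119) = 7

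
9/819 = 1/91 ≈ 0.0110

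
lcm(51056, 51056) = 51056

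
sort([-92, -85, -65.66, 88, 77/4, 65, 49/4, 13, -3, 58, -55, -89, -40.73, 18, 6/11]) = [-92, -89, -85, -65.66, -55, -40.73, -3, 6/11, 49/4, 13, 18, 77/4, 58, 65, 88]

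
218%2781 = 218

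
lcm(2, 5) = 10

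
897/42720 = 299/14240 ≈ 0.0210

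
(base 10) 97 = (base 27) 3g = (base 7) 166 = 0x61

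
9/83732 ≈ 0.000107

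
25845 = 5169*5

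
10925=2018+8907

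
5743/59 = 97 + 20/59 ≈ 97.34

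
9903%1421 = 1377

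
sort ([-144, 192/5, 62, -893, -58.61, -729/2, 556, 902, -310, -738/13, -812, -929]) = [-929, -893, -812, -729/2, -310, -144, -58.61, -738/13, 192/5, 62, 556, 902]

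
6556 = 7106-550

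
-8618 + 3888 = -4730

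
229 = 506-277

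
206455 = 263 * 785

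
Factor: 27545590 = 2^1 * 5^1 * 907^1 * 3037^1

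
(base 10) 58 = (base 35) 1n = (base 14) 42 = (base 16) 3a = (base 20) 2i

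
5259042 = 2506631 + 2752411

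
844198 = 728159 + 116039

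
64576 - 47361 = 17215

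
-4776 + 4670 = -106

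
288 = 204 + 84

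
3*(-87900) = -263700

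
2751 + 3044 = 5795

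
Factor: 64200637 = 47^1*641^1*2131^1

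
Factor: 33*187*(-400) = -1*2^4*3^1*5^2*11^2*17^1 = -2468400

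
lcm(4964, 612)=44676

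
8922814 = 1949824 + 6972990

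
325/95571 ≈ 0.00340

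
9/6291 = 1/699 ≈ 0.00143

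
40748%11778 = 5414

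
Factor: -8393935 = -1*5^1*11^1*152617^1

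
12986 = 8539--4447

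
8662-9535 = -873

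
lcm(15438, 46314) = 46314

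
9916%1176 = 508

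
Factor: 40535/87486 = 2^(-1)*3^(-1)*5^1*7^(-1)*11^2*67^1*2083^(-1)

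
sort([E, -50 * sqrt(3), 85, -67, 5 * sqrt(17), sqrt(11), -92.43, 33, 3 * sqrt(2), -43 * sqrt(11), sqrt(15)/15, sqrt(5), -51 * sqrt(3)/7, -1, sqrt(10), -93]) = [-43 * sqrt(11), -93, -92.43, -50 * sqrt(3), -67, -51 * sqrt(3)/7, -1, sqrt(15)/15, sqrt(5), E, sqrt(10), sqrt(11), 3 * sqrt(2), 5 * sqrt(17), 33, 85]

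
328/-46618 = -164/23309 ≈ -0.00704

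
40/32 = 1 + 1/4 = 1.25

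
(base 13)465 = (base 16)2f7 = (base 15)359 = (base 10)759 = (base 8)1367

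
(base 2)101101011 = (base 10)363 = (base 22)gb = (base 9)443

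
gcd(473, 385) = 11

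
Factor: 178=2^1*89^1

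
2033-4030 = -1997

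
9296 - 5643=3653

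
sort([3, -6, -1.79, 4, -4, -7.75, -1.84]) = [-7.75, -6, -4, -1.84, -1.79, 3, 4]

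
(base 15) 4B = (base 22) 35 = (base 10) 71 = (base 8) 107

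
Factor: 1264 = 2^4*79^1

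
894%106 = 46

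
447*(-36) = -16092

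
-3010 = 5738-8748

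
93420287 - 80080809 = 13339478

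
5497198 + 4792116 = 10289314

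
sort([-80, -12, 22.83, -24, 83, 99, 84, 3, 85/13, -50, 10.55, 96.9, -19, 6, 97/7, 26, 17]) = [-80, -50, -24, -19, -12, 3, 6, 85/13, 10.55, 97/7, 17, 22.83, 26, 83, 84, 96.9, 99]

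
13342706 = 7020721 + 6321985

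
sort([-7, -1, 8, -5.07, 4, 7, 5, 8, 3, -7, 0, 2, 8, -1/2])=[-7, -7, -5.07, -1, -1/2, 0, 2, 3, 4, 5, 7, 8, 8, 8]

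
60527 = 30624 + 29903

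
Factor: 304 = 2^4*19^1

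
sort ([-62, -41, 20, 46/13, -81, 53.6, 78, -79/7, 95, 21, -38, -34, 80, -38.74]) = [-81, -62, -41, -38.74, -38, -34, -79/7, 46/13, 20, 21, 53.6, 78, 80, 95]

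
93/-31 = -3 = -3.00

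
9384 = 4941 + 4443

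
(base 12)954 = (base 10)1360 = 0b10101010000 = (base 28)1kg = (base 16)550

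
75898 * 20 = 1517960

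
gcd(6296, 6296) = 6296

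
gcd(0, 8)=8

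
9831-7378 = 2453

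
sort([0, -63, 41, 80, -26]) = [-63, -26, 0, 41, 80]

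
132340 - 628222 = -495882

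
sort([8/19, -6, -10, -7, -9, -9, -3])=[-10, -9, -9, -7, -6, -3, 8/19]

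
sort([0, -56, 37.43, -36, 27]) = [-56, -36, 0, 27, 37.43]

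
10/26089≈0.000383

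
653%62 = 33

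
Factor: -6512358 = -1 * 2^1 * 3^1 * 23^1 * 41^1 * 1151^1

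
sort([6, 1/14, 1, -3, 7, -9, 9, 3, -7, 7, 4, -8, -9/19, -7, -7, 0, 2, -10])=[-10, -9, -8, -7, -7, -7, -3, -9/19, 0, 1/14, 1, 2, 3, 4, 6, 7, 7, 9]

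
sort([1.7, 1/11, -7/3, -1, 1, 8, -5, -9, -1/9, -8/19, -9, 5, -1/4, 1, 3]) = [-9, -9, -5, -7/3, -1, -8/19, -1/4, -1/9, 1/11, 1, 1, 1.7, 3, 5, 8]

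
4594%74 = 6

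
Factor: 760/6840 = 3^ (-2) = 1/9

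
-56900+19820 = -37080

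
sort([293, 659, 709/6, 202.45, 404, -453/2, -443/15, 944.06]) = [-453/2, -443/15, 709/6, 202.45, 293, 404, 659, 944.06]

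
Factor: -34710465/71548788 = -1 * 2^(-2) * 5^1 * 967^1 * 2393^1 * 5962399^(-1) = -11570155/23849596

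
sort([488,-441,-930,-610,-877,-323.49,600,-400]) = [-930,-877,-610,-441,-400,-323.49,488,600]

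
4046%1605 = 836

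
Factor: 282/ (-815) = -1*2^1*3^1*5^ (-1)*47^1*163^ (-1)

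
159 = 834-675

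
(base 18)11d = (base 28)cj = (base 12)257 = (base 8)543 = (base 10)355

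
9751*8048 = 78476048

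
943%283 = 94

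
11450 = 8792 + 2658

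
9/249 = 3/83≈0.0361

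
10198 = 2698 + 7500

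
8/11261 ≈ 0.000710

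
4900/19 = 257 + 17/19 ≈ 257.89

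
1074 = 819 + 255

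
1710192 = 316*5412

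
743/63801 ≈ 0.0116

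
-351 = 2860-3211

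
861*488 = 420168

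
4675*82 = 383350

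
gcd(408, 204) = 204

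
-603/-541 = 1 + 62/541 ≈ 1.11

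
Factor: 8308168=2^3*11^1*19^1*4969^1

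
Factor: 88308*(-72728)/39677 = -1*2^5*3^2*223^1*3607^(-1)*9091^1 = -583860384/3607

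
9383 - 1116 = 8267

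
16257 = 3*5419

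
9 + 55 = 64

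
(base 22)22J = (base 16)407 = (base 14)539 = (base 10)1031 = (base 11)858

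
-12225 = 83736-95961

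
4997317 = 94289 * 53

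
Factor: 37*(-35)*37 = -1*5^1*7^1*37^2 = -47915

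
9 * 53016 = 477144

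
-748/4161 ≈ -0.180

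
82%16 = 2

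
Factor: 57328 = 2^4*3583^1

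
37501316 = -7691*(-4876)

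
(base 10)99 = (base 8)143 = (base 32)33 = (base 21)4f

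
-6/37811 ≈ -0.000159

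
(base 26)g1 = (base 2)110100001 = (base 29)eb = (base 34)c9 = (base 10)417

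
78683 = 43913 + 34770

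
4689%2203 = 283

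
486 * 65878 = 32016708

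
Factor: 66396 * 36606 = 2^3 * 3^2 * 11^1 * 503^1 * 6101^1 = 2430491976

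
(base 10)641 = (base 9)782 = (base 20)1c1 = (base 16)281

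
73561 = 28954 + 44607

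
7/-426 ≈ -0.0164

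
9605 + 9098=18703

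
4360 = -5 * (-872)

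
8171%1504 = 651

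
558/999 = 62/111 ≈ 0.559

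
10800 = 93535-82735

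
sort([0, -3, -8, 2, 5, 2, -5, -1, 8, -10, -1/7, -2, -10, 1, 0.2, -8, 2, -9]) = [-10, -10, -9, -8, -8, -5, -3, -2, -1, -1/7, 0, 0.2, 1, 2, 2, 2, 5, 8]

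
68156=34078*2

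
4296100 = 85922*50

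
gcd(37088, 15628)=4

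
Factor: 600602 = 2^1 * 300301^1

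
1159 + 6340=7499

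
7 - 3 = 4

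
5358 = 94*57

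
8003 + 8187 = 16190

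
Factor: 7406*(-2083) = -1*2^1*7^1*23^2*2083^1 = -15426698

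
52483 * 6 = 314898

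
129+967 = 1096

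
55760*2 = 111520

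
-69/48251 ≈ -0.00143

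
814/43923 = 74/3993 ≈ 0.0185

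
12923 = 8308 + 4615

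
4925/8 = 615 + 5/8 ≈ 615.63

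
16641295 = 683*24365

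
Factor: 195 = 3^1*5^1*13^1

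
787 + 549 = 1336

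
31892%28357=3535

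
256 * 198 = 50688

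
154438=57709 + 96729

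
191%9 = 2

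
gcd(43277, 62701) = 1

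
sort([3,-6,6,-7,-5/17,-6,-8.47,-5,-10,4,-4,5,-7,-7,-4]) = [-10,-8.47,-7,-7,-7,-6,-6,-5,-4,-4,-5/17,3,4,5,6]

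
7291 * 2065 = 15055915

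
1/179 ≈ 0.00559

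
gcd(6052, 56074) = 2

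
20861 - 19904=957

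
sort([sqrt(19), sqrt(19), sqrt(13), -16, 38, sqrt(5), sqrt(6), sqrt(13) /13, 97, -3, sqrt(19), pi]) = [-16, -3, sqrt(13) /13, sqrt(5), sqrt(6), pi, sqrt(13), sqrt(19), sqrt(19), sqrt(19), 38, 97]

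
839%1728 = 839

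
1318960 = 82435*16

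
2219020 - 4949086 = -2730066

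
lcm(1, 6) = 6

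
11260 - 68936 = -57676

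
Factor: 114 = 2^1 * 3^1 * 19^1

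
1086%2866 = 1086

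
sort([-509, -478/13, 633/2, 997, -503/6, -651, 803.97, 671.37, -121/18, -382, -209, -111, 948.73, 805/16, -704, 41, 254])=[-704, -651, -509, -382, -209, -111, -503/6, -478/13, -121/18, 41, 805/16, 254, 633/2, 671.37, 803.97, 948.73, 997]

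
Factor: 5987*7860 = 2^2*3^1*5^1*131^1*5987^1 = 47057820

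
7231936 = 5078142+2153794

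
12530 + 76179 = 88709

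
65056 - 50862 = 14194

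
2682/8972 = 1341/4486 ≈ 0.299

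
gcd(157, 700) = 1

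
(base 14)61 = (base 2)1010101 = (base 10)85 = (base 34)2h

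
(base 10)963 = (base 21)23i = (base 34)sb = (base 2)1111000011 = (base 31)102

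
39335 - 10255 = 29080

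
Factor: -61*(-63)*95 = 3^2*5^1*7^1*19^1*61^1 = 365085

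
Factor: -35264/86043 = -1*2^6*3^(-1)*19^1*23^(-1)*43^(-1) = -1216/2967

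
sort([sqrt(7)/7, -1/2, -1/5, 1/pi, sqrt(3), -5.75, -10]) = [-10, -5.75, -1/2, -1/5, 1/pi, sqrt(7)/7, sqrt(3)]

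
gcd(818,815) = 1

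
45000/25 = 1800 = 1800.00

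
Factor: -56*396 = -1*2^5*3^2*7^1*11^1 = -22176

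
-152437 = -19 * 8023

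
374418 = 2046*183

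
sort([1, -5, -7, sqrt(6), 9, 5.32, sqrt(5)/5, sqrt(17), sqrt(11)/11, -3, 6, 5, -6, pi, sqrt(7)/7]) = [-7, -6, -5, -3, sqrt(11)/11, sqrt(7)/7, sqrt(5)/5, 1, sqrt(6), pi, sqrt(17), 5, 5.32, 6, 9]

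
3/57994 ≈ 0.0000517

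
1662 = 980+682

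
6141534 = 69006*89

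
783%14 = 13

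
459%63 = 18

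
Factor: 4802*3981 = 2^1*3^1*7^4*1327^1 = 19116762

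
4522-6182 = -1660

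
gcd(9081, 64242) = 9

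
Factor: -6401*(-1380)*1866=2^3*3^2*5^1*23^1*37^1*173^1*311^1=16483087080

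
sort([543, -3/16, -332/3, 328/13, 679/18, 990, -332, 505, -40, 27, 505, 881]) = [-332, -332/3, -40, -3/16, 328/13, 27, 679/18, 505, 505, 543, 881, 990]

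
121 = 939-818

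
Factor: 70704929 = 29^1 * 2438101^1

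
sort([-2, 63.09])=[-2, 63.09]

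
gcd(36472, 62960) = 8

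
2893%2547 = 346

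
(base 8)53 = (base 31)1c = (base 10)43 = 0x2b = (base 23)1k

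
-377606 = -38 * 9937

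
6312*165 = 1041480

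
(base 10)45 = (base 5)140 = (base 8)55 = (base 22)21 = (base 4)231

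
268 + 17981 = 18249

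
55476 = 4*13869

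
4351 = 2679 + 1672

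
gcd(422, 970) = 2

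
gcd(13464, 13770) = 306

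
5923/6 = 987+1/6 ≈ 987.17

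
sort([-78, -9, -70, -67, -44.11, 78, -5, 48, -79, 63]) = [-79, -78, -70, -67, -44.11, -9, -5, 48, 63, 78]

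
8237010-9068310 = -831300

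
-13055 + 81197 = 68142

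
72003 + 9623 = 81626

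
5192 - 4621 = 571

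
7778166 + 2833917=10612083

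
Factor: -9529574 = -1 * 2^1 * 29^1 * 43^1 * 3821^1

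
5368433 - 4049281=1319152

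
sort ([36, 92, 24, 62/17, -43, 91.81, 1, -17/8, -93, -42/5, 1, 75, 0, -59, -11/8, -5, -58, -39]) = [-93, -59, -58, -43, -39, -42/5, -5, -17/8, -11/8, 0, 1, 1, 62/17, 24, 36, 75, 91.81, 92]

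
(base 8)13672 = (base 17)1405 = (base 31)69t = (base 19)gfd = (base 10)6074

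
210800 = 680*310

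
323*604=195092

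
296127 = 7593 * 39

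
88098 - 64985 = 23113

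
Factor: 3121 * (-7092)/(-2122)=2^1 * 3^2 * 197^1 * 1061^(-1) * 3121^1=11067066/1061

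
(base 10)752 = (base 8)1360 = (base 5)11002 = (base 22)1c4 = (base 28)qo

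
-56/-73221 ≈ 0.000765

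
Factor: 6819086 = 2^1*23^1*53^1*2797^1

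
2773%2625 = 148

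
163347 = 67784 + 95563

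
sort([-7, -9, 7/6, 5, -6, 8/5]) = [-9, -7, -6, 7/6, 8/5, 5]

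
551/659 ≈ 0.836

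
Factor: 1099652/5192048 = 2^(-2) * 421^1 * 653^1 * 324503^(-1) = 274913/1298012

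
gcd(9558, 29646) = 162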